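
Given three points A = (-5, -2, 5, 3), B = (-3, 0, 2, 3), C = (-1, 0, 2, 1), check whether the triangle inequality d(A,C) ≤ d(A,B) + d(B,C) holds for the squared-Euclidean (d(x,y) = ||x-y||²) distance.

d(A,B) = 2² + 2² + 3² + 0² = 17, d(B,C) = 2² + 0² + 0² + 2² = 8, d(A,C) = 4² + 2² + 3² + 2² = 33.
d(A,C) = 33 > 17 + 8 = 25. Triangle inequality is VIOLATED. (Squared-Euclidean is not a metric — this is a counterexample.)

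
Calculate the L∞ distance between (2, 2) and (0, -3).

max(|x_i - y_i|) = max(|2 - 0|, |2 - (-3)|) = max(2, 5) = 5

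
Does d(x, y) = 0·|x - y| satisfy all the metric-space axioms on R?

No. With c = 0, d(x,y) = 0 for all x, y. This fails identity of indiscernibles: d(7, 15) = 0 but 7 ≠ 15.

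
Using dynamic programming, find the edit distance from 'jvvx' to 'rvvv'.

Let D[i][j] be the edit distance between the first i characters of 'jvvx' and the first j characters of 'rvvv', with D[i][0] = i, D[0][j] = j, and D[i][j] = D[i-1][j-1] if the characters match, else 1 + min(D[i-1][j], D[i][j-1], D[i-1][j-1]). Filling the table (rows: prefixes of 'jvvx', columns: prefixes of 'rvvv'):
     ε  r  v  v  v
  ε  0  1  2  3  4
  j  1  1  2  3  4
  v  2  2  1  2  3
  v  3  3  2  1  2
  x  4  4  3  2  2
The bottom-right entry gives D[4][4] = 2, so no sequence of fewer than 2 edits works. Backtracking through the table gives one optimal edit sequence (2 edits):
  jvvx → rvvx (sub j→r @1)
  rvvx → rvvv (sub x→v @4)
Edit distance = 2.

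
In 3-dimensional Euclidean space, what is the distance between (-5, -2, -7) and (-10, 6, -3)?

√(Σ(x_i - y_i)²) = √((-5 - (-10))² + (-2 - 6)² + (-7 - (-3))²)
= √(5² + (-8)² + (-4)²) = √(25 + 64 + 16) = √105 ≈ 10.247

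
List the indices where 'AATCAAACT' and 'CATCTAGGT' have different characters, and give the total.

Differing positions: 1, 5, 7, 8. Hamming distance = 4.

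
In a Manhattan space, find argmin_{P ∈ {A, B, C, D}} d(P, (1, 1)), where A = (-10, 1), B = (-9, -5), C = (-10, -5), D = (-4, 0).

Distances: d(A) = 11, d(B) = 16, d(C) = 17, d(D) = 6. Nearest: D = (-4, 0) with distance 6.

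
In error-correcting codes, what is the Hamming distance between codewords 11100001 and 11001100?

Differing positions: 3, 5, 6, 8. Hamming distance = 4.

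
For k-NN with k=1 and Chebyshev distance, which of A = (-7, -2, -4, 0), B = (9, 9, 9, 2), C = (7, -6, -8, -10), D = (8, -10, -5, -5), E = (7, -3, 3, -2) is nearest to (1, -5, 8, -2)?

Distances: d(A) = 12, d(B) = 14, d(C) = 16, d(D) = 13, d(E) = 6. Nearest: E = (7, -3, 3, -2) with distance 6.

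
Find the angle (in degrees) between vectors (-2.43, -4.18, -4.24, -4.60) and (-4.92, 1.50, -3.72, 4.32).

With u = (-2.43, -4.18, -4.24, -4.60), v = (-4.92, 1.50, -3.72, 4.32):
u·v = (-2.43)·(-4.92) + (-4.18)·1.5 + (-4.24)·(-3.72) + (-4.6)·4.32 = 11.9556 + (-6.27) + 15.7728 + (-19.872) = 1.5864.
|u| = √((-2.43)² + (-4.18)² + (-4.24)² + (-4.6)²) = √(5.9049 + 17.4724 + 17.9776 + 21.16) = √62.5149, |v| = √((-4.92)² + 1.5² + (-3.72)² + 4.32²) = √(24.2064 + 2.25 + 13.8384 + 18.6624) = √58.9572.
cos θ = (u·v)/(|u||v|) = 1.5864/(√62.5149·√58.9572) ≈ 0.026131
θ = arccos(0.026131) ≈ 88.5°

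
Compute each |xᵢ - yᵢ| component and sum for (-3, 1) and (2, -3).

Σ|x_i - y_i| = |-3 - 2| + |1 - (-3)| = 5 + 4 = 9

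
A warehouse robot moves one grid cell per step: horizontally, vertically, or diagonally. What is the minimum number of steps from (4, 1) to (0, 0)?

max(|x_i - y_i|) = max(|4 - 0|, |1 - 0|) = max(4, 1) = 4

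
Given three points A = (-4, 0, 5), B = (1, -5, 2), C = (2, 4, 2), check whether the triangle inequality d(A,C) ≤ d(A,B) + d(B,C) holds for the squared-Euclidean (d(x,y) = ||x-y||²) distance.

d(A,B) = 5² + 5² + 3² = 59, d(B,C) = 1² + 9² + 0² = 82, d(A,C) = 6² + 4² + 3² = 61.
d(A,C) = 61 ≤ 59 + 82 = 141. Triangle inequality is satisfied.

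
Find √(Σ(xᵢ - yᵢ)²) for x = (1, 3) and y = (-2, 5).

√(Σ(x_i - y_i)²) = √((1 - (-2))² + (3 - 5)²)
= √(3² + (-2)²) = √(9 + 4) = √13 ≈ 3.6056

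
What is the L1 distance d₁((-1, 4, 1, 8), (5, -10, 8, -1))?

Σ|x_i - y_i| = |-1 - 5| + |4 - (-10)| + |1 - 8| + |8 - (-1)| = 6 + 14 + 7 + 9 = 36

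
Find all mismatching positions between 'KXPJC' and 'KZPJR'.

Differing positions: 2, 5. Hamming distance = 2.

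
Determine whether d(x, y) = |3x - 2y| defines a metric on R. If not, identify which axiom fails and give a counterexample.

No. d fails symmetry: d(4, 2) = |3·4 - 2·2| = |8| = 8, but d(2, 4) = |3·2 - 2·4| = |-2| = 2. Since 8 ≠ 2, d(x,y) ≠ d(y,x) in general.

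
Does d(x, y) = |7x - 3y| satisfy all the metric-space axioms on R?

No. d fails symmetry: d(1, 9) = |7·1 - 3·9| = |-20| = 20, but d(9, 1) = |7·9 - 3·1| = |60| = 60. Since 20 ≠ 60, d(x,y) ≠ d(y,x) in general.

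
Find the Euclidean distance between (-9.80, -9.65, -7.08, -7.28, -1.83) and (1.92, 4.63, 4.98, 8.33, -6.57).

√(Σ(x_i - y_i)²) = √((-9.8 - 1.92)² + (-9.65 - 4.63)² + (-7.08 - 4.98)² + (-7.28 - 8.33)² + (-1.83 - (-6.57))²)
= √((-11.72)² + (-14.28)² + (-12.06)² + (-15.61)² + 4.74²) = √(137.3584 + 203.9184 + 145.4436 + 243.6721 + 22.4676) = √752.8601 ≈ 27.4383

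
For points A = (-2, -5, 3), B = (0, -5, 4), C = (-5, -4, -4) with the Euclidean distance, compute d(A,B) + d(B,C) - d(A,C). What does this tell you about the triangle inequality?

d(A,B) = √(2² + 0² + 1²) = √5 ≈ 2.2361, d(B,C) = √(5² + 1² + 8²) = √90 ≈ 9.4868, d(A,C) = √(3² + 1² + 7²) = √59 ≈ 7.6811.
d(A,B) + d(B,C) - d(A,C) = 2.2361 + 9.4868 - 7.6811 = 11.7229 - 7.6811 = 4.0418 (to 4 decimal places). This is ≥ 0, so the triangle inequality holds for these points.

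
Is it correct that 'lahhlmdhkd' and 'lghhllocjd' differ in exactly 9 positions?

Differing positions: 2, 6, 7, 8, 9. Hamming distance = 5, so the claim that d_H = 9 is false.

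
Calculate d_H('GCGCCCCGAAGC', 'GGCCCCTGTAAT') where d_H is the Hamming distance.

Differing positions: 2, 3, 7, 9, 11, 12. Hamming distance = 6.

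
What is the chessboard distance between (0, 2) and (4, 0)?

max(|x_i - y_i|) = max(|0 - 4|, |2 - 0|) = max(4, 2) = 4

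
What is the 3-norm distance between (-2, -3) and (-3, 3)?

(Σ|x_i - y_i|^3)^(1/3) = (|-2 - (-3)|^3 + |-3 - 3|^3)^(1/3)
= (1^3 + 6^3)^(1/3) = (1 + 216)^(1/3) = (217)^(1/3) ≈ 6.0092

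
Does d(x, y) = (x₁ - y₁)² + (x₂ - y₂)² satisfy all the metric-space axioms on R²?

No. The squared Euclidean distance fails the triangle inequality. Counterexample: x = (0, 0), y = (5, 2), z = (10, 4). d(x,z) = 10² + 4² = 116, but d(x,y) + d(y,z) = (5² + 2²) + (5² + 2²) = 29 + 29 = 58. Since 116 > 58, the triangle inequality is violated. (Note: √d, the ordinary Euclidean distance, IS a metric.)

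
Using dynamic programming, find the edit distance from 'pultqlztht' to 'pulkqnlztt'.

Let D[i][j] be the edit distance between the first i characters of 'pultqlztht' and the first j characters of 'pulkqnlztt', with D[i][0] = i, D[0][j] = j, and D[i][j] = D[i-1][j-1] if the characters match, else 1 + min(D[i-1][j], D[i][j-1], D[i-1][j-1]). Filling the table (rows: prefixes of 'pultqlztht', columns: prefixes of 'pulkqnlztt'):
     ε  p  u  l  k  q  n  l  z  t  t
  ε  0  1  2  3  4  5  6  7  8  9 10
  p  1  0  1  2  3  4  5  6  7  8  9
  u  2  1  0  1  2  3  4  5  6  7  8
  l  3  2  1  0  1  2  3  4  5  6  7
  t  4  3  2  1  1  2  3  4  5  5  6
  q  5  4  3  2  2  1  2  3  4  5  6
  l  6  5  4  3  3  2  2  2  3  4  5
  z  7  6  5  4  4  3  3  3  2  3  4
  t  8  7  6  5  5  4  4  4  3  2  3
  h  9  8  7  6  6  5  5  5  4  3  3
  t 10  9  8  7  7  6  6  6  5  4  3
The bottom-right entry gives D[10][10] = 3, so no sequence of fewer than 3 edits works. Backtracking through the table gives one optimal edit sequence (3 edits):
  pultqlztht → pulkqlztht (sub t→k @4)
  pulkqlztht → pulkqnlztht (ins n @6)
  pulkqnlztht → pulkqnlztt (del h @10)
Edit distance = 3.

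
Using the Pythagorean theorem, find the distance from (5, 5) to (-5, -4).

√(Σ(x_i - y_i)²) = √((5 - (-5))² + (5 - (-4))²)
= √(10² + 9²) = √(100 + 81) = √181 ≈ 13.4536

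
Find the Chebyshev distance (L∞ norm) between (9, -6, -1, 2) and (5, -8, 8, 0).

max(|x_i - y_i|) = max(|9 - 5|, |-6 - (-8)|, |-1 - 8|, |2 - 0|) = max(4, 2, 9, 2) = 9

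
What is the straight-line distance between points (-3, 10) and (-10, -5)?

√(Σ(x_i - y_i)²) = √((-3 - (-10))² + (10 - (-5))²)
= √(7² + 15²) = √(49 + 225) = √274 ≈ 16.5529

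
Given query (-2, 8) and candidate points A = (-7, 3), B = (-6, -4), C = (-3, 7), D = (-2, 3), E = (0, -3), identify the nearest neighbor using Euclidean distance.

Distances: d(A) ≈ 7.0711, d(B) ≈ 12.6491, d(C) ≈ 1.4142, d(D) = 5, d(E) ≈ 11.1803. Nearest: C = (-3, 7) with distance 1.4142.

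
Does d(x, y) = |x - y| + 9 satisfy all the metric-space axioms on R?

No. d fails identity of indiscernibles (specifically d(x,x) = 0): d(3, 3) = |3 - 3| + 9 = 0 + 9 = 9 ≠ 0.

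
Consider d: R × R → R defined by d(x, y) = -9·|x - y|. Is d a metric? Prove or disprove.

No. With c = -9 < 0, d fails non-negativity: d(9, 12) = -9·|9 - 12| = -9·3 = -27 < 0.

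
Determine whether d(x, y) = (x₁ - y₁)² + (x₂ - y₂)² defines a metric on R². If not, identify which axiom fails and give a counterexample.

No. The squared Euclidean distance fails the triangle inequality. Counterexample: x = (0, 0), y = (1, 5), z = (2, 10). d(x,z) = 2² + 10² = 104, but d(x,y) + d(y,z) = (1² + 5²) + (1² + 5²) = 26 + 26 = 52. Since 104 > 52, the triangle inequality is violated. (Note: √d, the ordinary Euclidean distance, IS a metric.)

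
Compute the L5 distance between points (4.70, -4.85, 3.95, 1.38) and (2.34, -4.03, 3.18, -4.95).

(Σ|x_i - y_i|^5)^(1/5) = (|4.7 - 2.34|^5 + |-4.85 - (-4.03)|^5 + |3.95 - 3.18|^5 + |1.38 - (-4.95)|^5)^(1/5)
= (2.36^5 + 0.82^5 + 0.77^5 + 6.33^5)^(1/5) ≈ (73.2082 + 0.3707 + 0.2707 + 10162.921)^(1/5) = (10236.7706)^(1/5) ≈ 6.3392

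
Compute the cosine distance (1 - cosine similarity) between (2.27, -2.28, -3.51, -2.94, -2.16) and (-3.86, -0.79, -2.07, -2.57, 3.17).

With u = (2.27, -2.28, -3.51, -2.94, -2.16), v = (-3.86, -0.79, -2.07, -2.57, 3.17):
u·v = 2.27·(-3.86) + (-2.28)·(-0.79) + (-3.51)·(-2.07) + (-2.94)·(-2.57) + (-2.16)·3.17 = (-8.7622) + 1.8012 + 7.2657 + 7.5558 + (-6.8472) = 1.0133.
|u| = √(2.27² + (-2.28)² + (-3.51)² + (-2.94)² + (-2.16)²) = √(5.1529 + 5.1984 + 12.3201 + 8.6436 + 4.6656) = √35.9806, |v| = √((-3.86)² + (-0.79)² + (-2.07)² + (-2.57)² + 3.17²) = √(14.8996 + 0.6241 + 4.2849 + 6.6049 + 10.0489) = √36.4624.
cos θ = (u·v)/(|u||v|) = 1.0133/(√35.9806·√36.4624) ≈ 0.028
Cosine distance = 1 - cos θ ≈ 1 - 0.028 = 0.972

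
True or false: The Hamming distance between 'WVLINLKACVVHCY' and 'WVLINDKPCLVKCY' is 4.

Differing positions: 6, 8, 10, 12. Hamming distance = 4, so the claim is true.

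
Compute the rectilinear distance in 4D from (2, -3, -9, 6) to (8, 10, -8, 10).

Σ|x_i - y_i| = |2 - 8| + |-3 - 10| + |-9 - (-8)| + |6 - 10| = 6 + 13 + 1 + 4 = 24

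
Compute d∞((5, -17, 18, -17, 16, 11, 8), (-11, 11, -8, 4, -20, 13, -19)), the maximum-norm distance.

max(|x_i - y_i|) = max(|5 - (-11)|, |-17 - 11|, |18 - (-8)|, |-17 - 4|, |16 - (-20)|, |11 - 13|, |8 - (-19)|) = max(16, 28, 26, 21, 36, 2, 27) = 36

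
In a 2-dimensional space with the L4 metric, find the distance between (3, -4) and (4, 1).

(Σ|x_i - y_i|^4)^(1/4) = (|3 - 4|^4 + |-4 - 1|^4)^(1/4)
= (1^4 + 5^4)^(1/4) = (1 + 625)^(1/4) = (626)^(1/4) ≈ 5.002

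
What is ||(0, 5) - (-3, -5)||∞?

max(|x_i - y_i|) = max(|0 - (-3)|, |5 - (-5)|) = max(3, 10) = 10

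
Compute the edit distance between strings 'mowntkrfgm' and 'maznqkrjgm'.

Let D[i][j] be the edit distance between the first i characters of 'mowntkrfgm' and the first j characters of 'maznqkrjgm', with D[i][0] = i, D[0][j] = j, and D[i][j] = D[i-1][j-1] if the characters match, else 1 + min(D[i-1][j], D[i][j-1], D[i-1][j-1]). Filling the table (rows: prefixes of 'mowntkrfgm', columns: prefixes of 'maznqkrjgm'):
     ε  m  a  z  n  q  k  r  j  g  m
  ε  0  1  2  3  4  5  6  7  8  9 10
  m  1  0  1  2  3  4  5  6  7  8  9
  o  2  1  1  2  3  4  5  6  7  8  9
  w  3  2  2  2  3  4  5  6  7  8  9
  n  4  3  3  3  2  3  4  5  6  7  8
  t  5  4  4  4  3  3  4  5  6  7  8
  k  6  5  5  5  4  4  3  4  5  6  7
  r  7  6  6  6  5  5  4  3  4  5  6
  f  8  7  7  7  6  6  5  4  4  5  6
  g  9  8  8  8  7  7  6  5  5  4  5
  m 10  9  9  9  8  8  7  6  6  5  4
The bottom-right entry gives D[10][10] = 4, so no sequence of fewer than 4 edits works. Backtracking through the table gives one optimal edit sequence (4 edits):
  mowntkrfgm → mawntkrfgm (sub o→a @2)
  mawntkrfgm → mazntkrfgm (sub w→z @3)
  mazntkrfgm → maznqkrfgm (sub t→q @5)
  maznqkrfgm → maznqkrjgm (sub f→j @8)
Edit distance = 4.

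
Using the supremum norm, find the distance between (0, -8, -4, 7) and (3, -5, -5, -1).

max(|x_i - y_i|) = max(|0 - 3|, |-8 - (-5)|, |-4 - (-5)|, |7 - (-1)|) = max(3, 3, 1, 8) = 8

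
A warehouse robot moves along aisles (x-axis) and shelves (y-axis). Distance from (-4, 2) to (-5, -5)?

Σ|x_i - y_i| = |-4 - (-5)| + |2 - (-5)| = 1 + 7 = 8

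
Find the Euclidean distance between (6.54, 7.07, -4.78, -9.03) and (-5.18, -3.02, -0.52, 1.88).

√(Σ(x_i - y_i)²) = √((6.54 - (-5.18))² + (7.07 - (-3.02))² + (-4.78 - (-0.52))² + (-9.03 - 1.88)²)
= √(11.72² + 10.09² + (-4.26)² + (-10.91)²) = √(137.3584 + 101.8081 + 18.1476 + 119.0281) = √376.3422 ≈ 19.3995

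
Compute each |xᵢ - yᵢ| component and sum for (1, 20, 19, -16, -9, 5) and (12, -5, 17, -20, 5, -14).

Σ|x_i - y_i| = |1 - 12| + |20 - (-5)| + |19 - 17| + |-16 - (-20)| + |-9 - 5| + |5 - (-14)| = 11 + 25 + 2 + 4 + 14 + 19 = 75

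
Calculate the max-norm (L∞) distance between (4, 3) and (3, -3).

max(|x_i - y_i|) = max(|4 - 3|, |3 - (-3)|) = max(1, 6) = 6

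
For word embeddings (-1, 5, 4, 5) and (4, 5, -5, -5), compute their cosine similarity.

With u = (-1, 5, 4, 5), v = (4, 5, -5, -5):
u·v = (-1)·4 + 5·5 + 4·(-5) + 5·(-5) = (-4) + 25 + (-20) + (-25) = -24.
|u| = √((-1)² + 5² + 4² + 5²) = √67, |v| = √(4² + 5² + (-5)² + (-5)²) = √91, so |u||v| = √(67·91) = √6097.
cos θ = (u·v)/(|u||v|) = -24/√6097 ≈ -0.3074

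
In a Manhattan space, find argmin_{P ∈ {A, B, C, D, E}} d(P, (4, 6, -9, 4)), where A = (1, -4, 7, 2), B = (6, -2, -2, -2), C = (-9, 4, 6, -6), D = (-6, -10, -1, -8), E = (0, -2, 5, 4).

Distances: d(A) = 31, d(B) = 23, d(C) = 40, d(D) = 46, d(E) = 26. Nearest: B = (6, -2, -2, -2) with distance 23.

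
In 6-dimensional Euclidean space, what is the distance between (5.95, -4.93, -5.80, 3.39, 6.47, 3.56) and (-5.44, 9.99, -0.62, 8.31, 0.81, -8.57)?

√(Σ(x_i - y_i)²) = √((5.95 - (-5.44))² + (-4.93 - 9.99)² + (-5.8 - (-0.62))² + (3.39 - 8.31)² + (6.47 - 0.81)² + (3.56 - (-8.57))²)
= √(11.39² + (-14.92)² + (-5.18)² + (-4.92)² + 5.66² + 12.13²) = √(129.7321 + 222.6064 + 26.8324 + 24.2064 + 32.0356 + 147.1369) = √582.5498 ≈ 24.1361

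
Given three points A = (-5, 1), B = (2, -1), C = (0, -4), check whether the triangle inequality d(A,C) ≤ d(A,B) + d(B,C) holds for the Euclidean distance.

d(A,B) = √(7² + 2²) = √53 ≈ 7.2801, d(B,C) = √(2² + 3²) = √13 ≈ 3.6056, d(A,C) = √(5² + 5²) = √50 ≈ 7.0711.
d(A,C) ≈ 7.0711 ≤ 7.2801 + 3.6056 = 10.8857. Triangle inequality is satisfied.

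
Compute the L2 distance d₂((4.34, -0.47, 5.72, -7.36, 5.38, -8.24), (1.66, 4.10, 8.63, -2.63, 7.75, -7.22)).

√(Σ(x_i - y_i)²) = √((4.34 - 1.66)² + (-0.47 - 4.1)² + (5.72 - 8.63)² + (-7.36 - (-2.63))² + (5.38 - 7.75)² + (-8.24 - (-7.22))²)
= √(2.68² + (-4.57)² + (-2.91)² + (-4.73)² + (-2.37)² + (-1.02)²) = √(7.1824 + 20.8849 + 8.4681 + 22.3729 + 5.6169 + 1.0404) = √65.5656 ≈ 8.0973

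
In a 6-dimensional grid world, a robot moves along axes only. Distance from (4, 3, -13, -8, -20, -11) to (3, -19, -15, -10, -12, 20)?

Σ|x_i - y_i| = |4 - 3| + |3 - (-19)| + |-13 - (-15)| + |-8 - (-10)| + |-20 - (-12)| + |-11 - 20| = 1 + 22 + 2 + 2 + 8 + 31 = 66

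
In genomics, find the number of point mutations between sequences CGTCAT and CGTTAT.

Differing positions: 4. Hamming distance = 1.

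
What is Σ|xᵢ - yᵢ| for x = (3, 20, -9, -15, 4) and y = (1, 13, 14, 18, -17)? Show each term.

Σ|x_i - y_i| = |3 - 1| + |20 - 13| + |-9 - 14| + |-15 - 18| + |4 - (-17)| = 2 + 7 + 23 + 33 + 21 = 86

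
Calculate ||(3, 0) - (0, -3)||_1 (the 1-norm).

Σ|x_i - y_i| = |3 - 0| + |0 - (-3)| = 3 + 3 = 6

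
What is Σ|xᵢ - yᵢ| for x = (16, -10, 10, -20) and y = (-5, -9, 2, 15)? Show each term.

Σ|x_i - y_i| = |16 - (-5)| + |-10 - (-9)| + |10 - 2| + |-20 - 15| = 21 + 1 + 8 + 35 = 65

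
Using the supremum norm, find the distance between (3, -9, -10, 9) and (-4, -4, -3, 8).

max(|x_i - y_i|) = max(|3 - (-4)|, |-9 - (-4)|, |-10 - (-3)|, |9 - 8|) = max(7, 5, 7, 1) = 7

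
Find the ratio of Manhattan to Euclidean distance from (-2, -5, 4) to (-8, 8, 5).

L1 = |-2 - (-8)| + |-5 - 8| + |4 - 5| = 6 + 13 + 1 = 20
L2 = √(6² + 13² + 1²) = √206 ≈ 14.3527
L1 ≥ L2 always (equality iff movement is along one axis); L1 > L2 here.
Ratio L1/L2 = 20/√206 ≈ 1.3935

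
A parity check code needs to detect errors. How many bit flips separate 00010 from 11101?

Differing positions: 1, 2, 3, 4, 5. Hamming distance = 5.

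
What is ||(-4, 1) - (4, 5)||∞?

max(|x_i - y_i|) = max(|-4 - 4|, |1 - 5|) = max(8, 4) = 8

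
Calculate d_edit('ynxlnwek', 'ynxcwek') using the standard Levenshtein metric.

Let D[i][j] be the edit distance between the first i characters of 'ynxlnwek' and the first j characters of 'ynxcwek', with D[i][0] = i, D[0][j] = j, and D[i][j] = D[i-1][j-1] if the characters match, else 1 + min(D[i-1][j], D[i][j-1], D[i-1][j-1]). Filling the table (rows: prefixes of 'ynxlnwek', columns: prefixes of 'ynxcwek'):
     ε  y  n  x  c  w  e  k
  ε  0  1  2  3  4  5  6  7
  y  1  0  1  2  3  4  5  6
  n  2  1  0  1  2  3  4  5
  x  3  2  1  0  1  2  3  4
  l  4  3  2  1  1  2  3  4
  n  5  4  3  2  2  2  3  4
  w  6  5  4  3  3  2  3  4
  e  7  6  5  4  4  3  2  3
  k  8  7  6  5  5  4  3  2
The bottom-right entry gives D[8][7] = 2, so no sequence of fewer than 2 edits works. Backtracking through the table gives one optimal edit sequence (2 edits):
  ynxlnwek → ynxnwek (del l @4)
  ynxnwek → ynxcwek (sub n→c @4)
Edit distance = 2.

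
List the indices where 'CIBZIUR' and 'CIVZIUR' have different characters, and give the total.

Differing positions: 3. Hamming distance = 1.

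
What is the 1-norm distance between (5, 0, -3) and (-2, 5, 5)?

Σ|x_i - y_i| = |5 - (-2)| + |0 - 5| + |-3 - 5| = 7 + 5 + 8 = 20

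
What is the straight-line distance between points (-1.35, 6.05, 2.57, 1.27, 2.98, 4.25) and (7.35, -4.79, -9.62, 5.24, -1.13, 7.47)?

√(Σ(x_i - y_i)²) = √((-1.35 - 7.35)² + (6.05 - (-4.79))² + (2.57 - (-9.62))² + (1.27 - 5.24)² + (2.98 - (-1.13))² + (4.25 - 7.47)²)
= √((-8.7)² + 10.84² + 12.19² + (-3.97)² + 4.11² + (-3.22)²) = √(75.69 + 117.5056 + 148.5961 + 15.7609 + 16.8921 + 10.3684) = √384.8131 ≈ 19.6167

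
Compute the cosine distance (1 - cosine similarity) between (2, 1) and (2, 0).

With u = (2, 1), v = (2, 0):
u·v = 2·2 + 1·0 = 4 + 0 = 4.
|u| = √(2² + 1²) = √5, |v| = √(2² + 0²) = √4, so |u||v| = √(5·4) = √20.
cos θ = (u·v)/(|u||v|) = 4/√20 ≈ 0.8944
Cosine distance = 1 - cos θ ≈ 1 - 0.8944 = 0.1056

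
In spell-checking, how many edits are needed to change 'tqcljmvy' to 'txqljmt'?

Let D[i][j] be the edit distance between the first i characters of 'tqcljmvy' and the first j characters of 'txqljmt', with D[i][0] = i, D[0][j] = j, and D[i][j] = D[i-1][j-1] if the characters match, else 1 + min(D[i-1][j], D[i][j-1], D[i-1][j-1]). Filling the table (rows: prefixes of 'tqcljmvy', columns: prefixes of 'txqljmt'):
     ε  t  x  q  l  j  m  t
  ε  0  1  2  3  4  5  6  7
  t  1  0  1  2  3  4  5  6
  q  2  1  1  1  2  3  4  5
  c  3  2  2  2  2  3  4  5
  l  4  3  3  3  2  3  4  5
  j  5  4  4  4  3  2  3  4
  m  6  5  5  5  4  3  2  3
  v  7  6  6  6  5  4  3  3
  y  8  7  7  7  6  5  4  4
The bottom-right entry gives D[8][7] = 4, so no sequence of fewer than 4 edits works. Backtracking through the table gives one optimal edit sequence (4 edits):
  tqcljmvy → txcljmvy (sub q→x @2)
  txcljmvy → txqljmvy (sub c→q @3)
  txqljmvy → txqljmy (del v @7)
  txqljmy → txqljmt (sub y→t @7)
Edit distance = 4.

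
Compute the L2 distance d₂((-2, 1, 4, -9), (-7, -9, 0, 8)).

√(Σ(x_i - y_i)²) = √((-2 - (-7))² + (1 - (-9))² + (4 - 0)² + (-9 - 8)²)
= √(5² + 10² + 4² + (-17)²) = √(25 + 100 + 16 + 289) = √430 ≈ 20.7364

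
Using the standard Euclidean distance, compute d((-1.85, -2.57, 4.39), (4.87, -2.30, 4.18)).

(Σ|x_i - y_i|^2)^(1/2) = (|-1.85 - 4.87|^2 + |-2.57 - (-2.3)|^2 + |4.39 - 4.18|^2)^(1/2)
= (6.72^2 + 0.27^2 + 0.21^2)^(1/2) = (45.1584 + 0.0729 + 0.0441)^(1/2) = (45.2754)^(1/2) ≈ 6.7287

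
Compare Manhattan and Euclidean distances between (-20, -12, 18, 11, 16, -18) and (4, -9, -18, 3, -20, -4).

L1 = |-20 - 4| + |-12 - (-9)| + |18 - (-18)| + |11 - 3| + |16 - (-20)| + |-18 - (-4)| = 24 + 3 + 36 + 8 + 36 + 14 = 121
L2 = √(24² + 3² + 36² + 8² + 36² + 14²) = √3437 ≈ 58.6259
L1 ≥ L2 always (equality iff movement is along one axis); L1 > L2 here.
Ratio L1/L2 = 121/√3437 ≈ 2.0639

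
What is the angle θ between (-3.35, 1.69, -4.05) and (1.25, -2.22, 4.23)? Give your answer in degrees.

With u = (-3.35, 1.69, -4.05), v = (1.25, -2.22, 4.23):
u·v = (-3.35)·1.25 + 1.69·(-2.22) + (-4.05)·4.23 = (-4.1875) + (-3.7518) + (-17.1315) = -25.0708.
|u| = √((-3.35)² + 1.69² + (-4.05)²) = √(11.2225 + 2.8561 + 16.4025) = √30.4811, |v| = √(1.25² + (-2.22)² + 4.23²) = √(1.5625 + 4.9284 + 17.8929) = √24.3838.
cos θ = (u·v)/(|u||v|) = -25.0708/(√30.4811·√24.3838) ≈ -0.919607
θ = arccos(-0.919607) ≈ 156.87°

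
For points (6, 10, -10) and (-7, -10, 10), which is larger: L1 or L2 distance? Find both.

L1 = |6 - (-7)| + |10 - (-10)| + |-10 - 10| = 13 + 20 + 20 = 53
L2 = √(13² + 20² + 20²) = √969 ≈ 31.1288
L1 ≥ L2 always (equality iff movement is along one axis); L1 > L2 here.
Ratio L1/L2 = 53/√969 ≈ 1.7026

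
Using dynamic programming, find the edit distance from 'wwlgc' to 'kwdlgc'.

Let D[i][j] be the edit distance between the first i characters of 'wwlgc' and the first j characters of 'kwdlgc', with D[i][0] = i, D[0][j] = j, and D[i][j] = D[i-1][j-1] if the characters match, else 1 + min(D[i-1][j], D[i][j-1], D[i-1][j-1]). Filling the table (rows: prefixes of 'wwlgc', columns: prefixes of 'kwdlgc'):
     ε  k  w  d  l  g  c
  ε  0  1  2  3  4  5  6
  w  1  1  1  2  3  4  5
  w  2  2  1  2  3  4  5
  l  3  3  2  2  2  3  4
  g  4  4  3  3  3  2  3
  c  5  5  4  4  4  3  2
The bottom-right entry gives D[5][6] = 2, so no sequence of fewer than 2 edits works. Backtracking through the table gives one optimal edit sequence (2 edits):
  wwlgc → kwwlgc (ins k @1)
  kwwlgc → kwdlgc (sub w→d @3)
Edit distance = 2.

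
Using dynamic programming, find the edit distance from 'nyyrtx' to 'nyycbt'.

Let D[i][j] be the edit distance between the first i characters of 'nyyrtx' and the first j characters of 'nyycbt', with D[i][0] = i, D[0][j] = j, and D[i][j] = D[i-1][j-1] if the characters match, else 1 + min(D[i-1][j], D[i][j-1], D[i-1][j-1]). Filling the table (rows: prefixes of 'nyyrtx', columns: prefixes of 'nyycbt'):
     ε  n  y  y  c  b  t
  ε  0  1  2  3  4  5  6
  n  1  0  1  2  3  4  5
  y  2  1  0  1  2  3  4
  y  3  2  1  0  1  2  3
  r  4  3  2  1  1  2  3
  t  5  4  3  2  2  2  2
  x  6  5  4  3  3  3  3
The bottom-right entry gives D[6][6] = 3, so no sequence of fewer than 3 edits works. Backtracking through the table gives one optimal edit sequence (3 edits):
  nyyrtx → nyyctx (sub r→c @4)
  nyyctx → nyycbx (sub t→b @5)
  nyycbx → nyycbt (sub x→t @6)
Edit distance = 3.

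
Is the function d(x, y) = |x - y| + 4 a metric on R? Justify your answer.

No. d fails identity of indiscernibles (specifically d(x,x) = 0): d(5, 5) = |5 - 5| + 4 = 0 + 4 = 4 ≠ 0.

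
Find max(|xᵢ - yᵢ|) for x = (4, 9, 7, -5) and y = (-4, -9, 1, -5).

max(|x_i - y_i|) = max(|4 - (-4)|, |9 - (-9)|, |7 - 1|, |-5 - (-5)|) = max(8, 18, 6, 0) = 18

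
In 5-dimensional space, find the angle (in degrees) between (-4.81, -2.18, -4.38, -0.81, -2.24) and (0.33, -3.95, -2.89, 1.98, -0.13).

With u = (-4.81, -2.18, -4.38, -0.81, -2.24), v = (0.33, -3.95, -2.89, 1.98, -0.13):
u·v = (-4.81)·0.33 + (-2.18)·(-3.95) + (-4.38)·(-2.89) + (-0.81)·1.98 + (-2.24)·(-0.13) = (-1.5873) + 8.611 + 12.6582 + (-1.6038) + 0.2912 = 18.3693.
|u| = √((-4.81)² + (-2.18)² + (-4.38)² + (-0.81)² + (-2.24)²) = √(23.1361 + 4.7524 + 19.1844 + 0.6561 + 5.0176) = √52.7466, |v| = √(0.33² + (-3.95)² + (-2.89)² + 1.98² + (-0.13)²) = √(0.1089 + 15.6025 + 8.3521 + 3.9204 + 0.0169) = √28.0008.
cos θ = (u·v)/(|u||v|) = 18.3693/(√52.7466·√28.0008) ≈ 0.47798
θ = arccos(0.47798) ≈ 61.45°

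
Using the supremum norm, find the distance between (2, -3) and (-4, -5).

max(|x_i - y_i|) = max(|2 - (-4)|, |-3 - (-5)|) = max(6, 2) = 6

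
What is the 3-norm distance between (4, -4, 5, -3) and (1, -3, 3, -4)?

(Σ|x_i - y_i|^3)^(1/3) = (|4 - 1|^3 + |-4 - (-3)|^3 + |5 - 3|^3 + |-3 - (-4)|^3)^(1/3)
= (3^3 + 1^3 + 2^3 + 1^3)^(1/3) = (27 + 1 + 8 + 1)^(1/3) = (37)^(1/3) ≈ 3.3322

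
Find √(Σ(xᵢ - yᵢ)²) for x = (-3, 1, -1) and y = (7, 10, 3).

√(Σ(x_i - y_i)²) = √((-3 - 7)² + (1 - 10)² + (-1 - 3)²)
= √((-10)² + (-9)² + (-4)²) = √(100 + 81 + 16) = √197 ≈ 14.0357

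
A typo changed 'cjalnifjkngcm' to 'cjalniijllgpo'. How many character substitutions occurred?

Differing positions: 7, 9, 10, 12, 13. Hamming distance = 5.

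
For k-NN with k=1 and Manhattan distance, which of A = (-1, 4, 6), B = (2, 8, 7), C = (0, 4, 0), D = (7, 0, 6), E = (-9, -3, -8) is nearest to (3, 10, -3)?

Distances: d(A) = 19, d(B) = 13, d(C) = 12, d(D) = 23, d(E) = 30. Nearest: C = (0, 4, 0) with distance 12.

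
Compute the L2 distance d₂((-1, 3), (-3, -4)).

√(Σ(x_i - y_i)²) = √((-1 - (-3))² + (3 - (-4))²)
= √(2² + 7²) = √(4 + 49) = √53 ≈ 7.2801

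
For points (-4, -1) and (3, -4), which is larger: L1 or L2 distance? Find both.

L1 = |-4 - 3| + |-1 - (-4)| = 7 + 3 = 10
L2 = √(7² + 3²) = √58 ≈ 7.6158
L1 ≥ L2 always (equality iff movement is along one axis); L1 > L2 here.
Ratio L1/L2 = 10/√58 ≈ 1.3131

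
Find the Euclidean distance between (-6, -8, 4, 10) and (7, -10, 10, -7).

√(Σ(x_i - y_i)²) = √((-6 - 7)² + (-8 - (-10))² + (4 - 10)² + (10 - (-7))²)
= √((-13)² + 2² + (-6)² + 17²) = √(169 + 4 + 36 + 289) = √498 ≈ 22.3159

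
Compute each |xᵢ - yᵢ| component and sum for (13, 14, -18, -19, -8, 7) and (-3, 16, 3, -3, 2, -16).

Σ|x_i - y_i| = |13 - (-3)| + |14 - 16| + |-18 - 3| + |-19 - (-3)| + |-8 - 2| + |7 - (-16)| = 16 + 2 + 21 + 16 + 10 + 23 = 88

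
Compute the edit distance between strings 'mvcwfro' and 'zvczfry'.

Let D[i][j] be the edit distance between the first i characters of 'mvcwfro' and the first j characters of 'zvczfry', with D[i][0] = i, D[0][j] = j, and D[i][j] = D[i-1][j-1] if the characters match, else 1 + min(D[i-1][j], D[i][j-1], D[i-1][j-1]). Filling the table (rows: prefixes of 'mvcwfro', columns: prefixes of 'zvczfry'):
     ε  z  v  c  z  f  r  y
  ε  0  1  2  3  4  5  6  7
  m  1  1  2  3  4  5  6  7
  v  2  2  1  2  3  4  5  6
  c  3  3  2  1  2  3  4  5
  w  4  4  3  2  2  3  4  5
  f  5  5  4  3  3  2  3  4
  r  6  6  5  4  4  3  2  3
  o  7  7  6  5  5  4  3  3
The bottom-right entry gives D[7][7] = 3, so no sequence of fewer than 3 edits works. Backtracking through the table gives one optimal edit sequence (3 edits):
  mvcwfro → zvcwfro (sub m→z @1)
  zvcwfro → zvczfro (sub w→z @4)
  zvczfro → zvczfry (sub o→y @7)
Edit distance = 3.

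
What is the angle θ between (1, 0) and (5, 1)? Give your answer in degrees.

With u = (1, 0), v = (5, 1):
u·v = 1·5 + 0·1 = 5 + 0 = 5.
|u| = √(1² + 0²) = √1, |v| = √(5² + 1²) = √26, so |u||v| = √(1·26) = √26.
cos θ = (u·v)/(|u||v|) = 5/√26 ≈ 0.980581
θ = arccos(0.980581) ≈ 11.31°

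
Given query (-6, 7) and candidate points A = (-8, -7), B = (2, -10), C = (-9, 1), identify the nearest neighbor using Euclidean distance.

Distances: d(A) ≈ 14.1421, d(B) ≈ 18.7883, d(C) ≈ 6.7082. Nearest: C = (-9, 1) with distance 6.7082.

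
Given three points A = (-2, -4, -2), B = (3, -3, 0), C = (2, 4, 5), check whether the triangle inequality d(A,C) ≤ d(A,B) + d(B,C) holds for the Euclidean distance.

d(A,B) = √(5² + 1² + 2²) = √30 ≈ 5.4772, d(B,C) = √(1² + 7² + 5²) = √75 ≈ 8.6603, d(A,C) = √(4² + 8² + 7²) = √129 ≈ 11.3578.
d(A,C) ≈ 11.3578 ≤ 5.4772 + 8.6603 = 14.1375. Triangle inequality is satisfied.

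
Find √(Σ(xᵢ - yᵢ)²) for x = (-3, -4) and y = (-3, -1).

√(Σ(x_i - y_i)²) = √((-3 - (-3))² + (-4 - (-1))²)
= √(0² + (-3)²) = √(0 + 9) = √9 = 3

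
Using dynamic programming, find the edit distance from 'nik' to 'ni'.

Let D[i][j] be the edit distance between the first i characters of 'nik' and the first j characters of 'ni', with D[i][0] = i, D[0][j] = j, and D[i][j] = D[i-1][j-1] if the characters match, else 1 + min(D[i-1][j], D[i][j-1], D[i-1][j-1]). Filling the table (rows: prefixes of 'nik', columns: prefixes of 'ni'):
     ε  n  i
  ε  0  1  2
  n  1  0  1
  i  2  1  0
  k  3  2  1
The bottom-right entry gives D[3][2] = 1, so no sequence of fewer than 1 edit works. Backtracking through the table gives one optimal edit sequence (1 edit):
  nik → ni (del k @3)
Edit distance = 1.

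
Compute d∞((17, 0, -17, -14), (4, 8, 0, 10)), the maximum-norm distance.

max(|x_i - y_i|) = max(|17 - 4|, |0 - 8|, |-17 - 0|, |-14 - 10|) = max(13, 8, 17, 24) = 24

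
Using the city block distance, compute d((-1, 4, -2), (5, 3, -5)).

Σ|x_i - y_i| = |-1 - 5| + |4 - 3| + |-2 - (-5)| = 6 + 1 + 3 = 10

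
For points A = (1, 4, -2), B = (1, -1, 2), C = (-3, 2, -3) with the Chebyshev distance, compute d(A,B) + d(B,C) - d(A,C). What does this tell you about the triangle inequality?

d(A,B) = max(0, 5, 4) = 5, d(B,C) = max(4, 3, 5) = 5, d(A,C) = max(4, 2, 1) = 4.
d(A,B) + d(B,C) - d(A,C) = 5 + 5 - 4 = 10 - 4 = 6. This is ≥ 0, so the triangle inequality holds for these points.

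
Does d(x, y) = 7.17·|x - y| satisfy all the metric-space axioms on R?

Yes. Since |x - y| is a metric on R and 7.17 > 0, the positive scalar multiple 7.17·|x - y| is also a metric: scaling by a positive constant preserves non-negativity, identity (d=0 ⟺ |x-y|=0 ⟺ x=y), symmetry, and the triangle inequality.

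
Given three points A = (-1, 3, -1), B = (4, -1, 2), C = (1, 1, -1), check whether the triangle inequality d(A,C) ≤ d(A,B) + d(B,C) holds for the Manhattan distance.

d(A,B) = 5 + 4 + 3 = 12, d(B,C) = 3 + 2 + 3 = 8, d(A,C) = 2 + 2 + 0 = 4.
d(A,C) = 4 ≤ 12 + 8 = 20. Triangle inequality is satisfied.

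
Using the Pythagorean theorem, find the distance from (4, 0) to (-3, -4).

√(Σ(x_i - y_i)²) = √((4 - (-3))² + (0 - (-4))²)
= √(7² + 4²) = √(49 + 16) = √65 ≈ 8.0623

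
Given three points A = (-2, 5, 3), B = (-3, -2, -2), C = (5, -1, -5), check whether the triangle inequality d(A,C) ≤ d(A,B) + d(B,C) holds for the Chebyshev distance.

d(A,B) = max(1, 7, 5) = 7, d(B,C) = max(8, 1, 3) = 8, d(A,C) = max(7, 6, 8) = 8.
d(A,C) = 8 ≤ 7 + 8 = 15. Triangle inequality is satisfied.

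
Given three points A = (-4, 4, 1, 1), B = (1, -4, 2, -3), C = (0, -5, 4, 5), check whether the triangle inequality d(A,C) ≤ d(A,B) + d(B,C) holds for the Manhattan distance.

d(A,B) = 5 + 8 + 1 + 4 = 18, d(B,C) = 1 + 1 + 2 + 8 = 12, d(A,C) = 4 + 9 + 3 + 4 = 20.
d(A,C) = 20 ≤ 18 + 12 = 30. Triangle inequality is satisfied.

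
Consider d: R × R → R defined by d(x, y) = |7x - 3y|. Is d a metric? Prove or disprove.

No. d fails symmetry: d(5, 6) = |7·5 - 3·6| = |17| = 17, but d(6, 5) = |7·6 - 3·5| = |27| = 27. Since 17 ≠ 27, d(x,y) ≠ d(y,x) in general.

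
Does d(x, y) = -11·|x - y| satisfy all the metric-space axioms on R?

No. With c = -11 < 0, d fails non-negativity: d(6, 7) = -11·|6 - 7| = -11·1 = -11 < 0.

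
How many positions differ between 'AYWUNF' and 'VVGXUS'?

Differing positions: 1, 2, 3, 4, 5, 6. Hamming distance = 6.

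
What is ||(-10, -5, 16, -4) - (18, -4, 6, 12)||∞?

max(|x_i - y_i|) = max(|-10 - 18|, |-5 - (-4)|, |16 - 6|, |-4 - 12|) = max(28, 1, 10, 16) = 28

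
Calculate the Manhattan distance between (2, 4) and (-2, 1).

Σ|x_i - y_i| = |2 - (-2)| + |4 - 1| = 4 + 3 = 7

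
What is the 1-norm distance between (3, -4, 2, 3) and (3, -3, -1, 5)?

Σ|x_i - y_i| = |3 - 3| + |-4 - (-3)| + |2 - (-1)| + |3 - 5| = 0 + 1 + 3 + 2 = 6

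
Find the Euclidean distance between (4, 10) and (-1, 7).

√(Σ(x_i - y_i)²) = √((4 - (-1))² + (10 - 7)²)
= √(5² + 3²) = √(25 + 9) = √34 ≈ 5.831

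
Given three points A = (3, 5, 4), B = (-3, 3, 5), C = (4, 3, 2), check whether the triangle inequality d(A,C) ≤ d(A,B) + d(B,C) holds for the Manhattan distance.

d(A,B) = 6 + 2 + 1 = 9, d(B,C) = 7 + 0 + 3 = 10, d(A,C) = 1 + 2 + 2 = 5.
d(A,C) = 5 ≤ 9 + 10 = 19. Triangle inequality is satisfied.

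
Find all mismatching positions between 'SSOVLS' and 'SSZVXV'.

Differing positions: 3, 5, 6. Hamming distance = 3.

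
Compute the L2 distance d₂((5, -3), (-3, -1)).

√(Σ(x_i - y_i)²) = √((5 - (-3))² + (-3 - (-1))²)
= √(8² + (-2)²) = √(64 + 4) = √68 ≈ 8.2462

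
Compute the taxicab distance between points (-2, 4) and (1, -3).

Σ|x_i - y_i| = |-2 - 1| + |4 - (-3)| = 3 + 7 = 10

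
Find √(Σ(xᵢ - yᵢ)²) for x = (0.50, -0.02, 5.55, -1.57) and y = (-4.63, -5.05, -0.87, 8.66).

√(Σ(x_i - y_i)²) = √((0.5 - (-4.63))² + (-0.02 - (-5.05))² + (5.55 - (-0.87))² + (-1.57 - 8.66)²)
= √(5.13² + 5.03² + 6.42² + (-10.23)²) = √(26.3169 + 25.3009 + 41.2164 + 104.6529) = √197.4871 ≈ 14.053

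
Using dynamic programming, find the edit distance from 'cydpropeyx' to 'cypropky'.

Let D[i][j] be the edit distance between the first i characters of 'cydpropeyx' and the first j characters of 'cypropky', with D[i][0] = i, D[0][j] = j, and D[i][j] = D[i-1][j-1] if the characters match, else 1 + min(D[i-1][j], D[i][j-1], D[i-1][j-1]). Filling the table (rows: prefixes of 'cydpropeyx', columns: prefixes of 'cypropky'):
     ε  c  y  p  r  o  p  k  y
  ε  0  1  2  3  4  5  6  7  8
  c  1  0  1  2  3  4  5  6  7
  y  2  1  0  1  2  3  4  5  6
  d  3  2  1  1  2  3  4  5  6
  p  4  3  2  1  2  3  3  4  5
  r  5  4  3  2  1  2  3  4  5
  o  6  5  4  3  2  1  2  3  4
  p  7  6  5  4  3  2  1  2  3
  e  8  7  6  5  4  3  2  2  3
  y  9  8  7  6  5  4  3  3  2
  x 10  9  8  7  6  5  4  4  3
The bottom-right entry gives D[10][8] = 3, so no sequence of fewer than 3 edits works. Backtracking through the table gives one optimal edit sequence (3 edits):
  cydpropeyx → cypropeyx (del d @3)
  cypropeyx → cypropkyx (sub e→k @7)
  cypropkyx → cypropky (del x @9)
Edit distance = 3.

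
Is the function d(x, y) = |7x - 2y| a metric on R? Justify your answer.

No. d fails symmetry: d(2, 7) = |7·2 - 2·7| = |0| = 0, but d(7, 2) = |7·7 - 2·2| = |45| = 45. Since 0 ≠ 45, d(x,y) ≠ d(y,x) in general.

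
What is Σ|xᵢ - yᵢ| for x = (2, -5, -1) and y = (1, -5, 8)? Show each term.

Σ|x_i - y_i| = |2 - 1| + |-5 - (-5)| + |-1 - 8| = 1 + 0 + 9 = 10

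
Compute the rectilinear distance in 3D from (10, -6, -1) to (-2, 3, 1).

Σ|x_i - y_i| = |10 - (-2)| + |-6 - 3| + |-1 - 1| = 12 + 9 + 2 = 23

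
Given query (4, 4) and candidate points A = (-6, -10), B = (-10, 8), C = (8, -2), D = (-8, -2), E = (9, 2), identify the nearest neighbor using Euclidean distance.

Distances: d(A) ≈ 17.2047, d(B) ≈ 14.5602, d(C) ≈ 7.2111, d(D) ≈ 13.4164, d(E) ≈ 5.3852. Nearest: E = (9, 2) with distance 5.3852.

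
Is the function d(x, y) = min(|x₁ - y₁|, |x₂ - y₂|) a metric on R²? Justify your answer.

No. d fails identity of indiscernibles: take x = (3, 0) and y = (3, 9). Then d(x,y) = min(|3 - 3|, |0 - 9|) = min(0, 9) = 0, yet x ≠ y.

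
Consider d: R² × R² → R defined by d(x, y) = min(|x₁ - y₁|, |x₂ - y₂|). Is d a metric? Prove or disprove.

No. d fails identity of indiscernibles: take x = (5, 0) and y = (5, 9). Then d(x,y) = min(|5 - 5|, |0 - 9|) = min(0, 9) = 0, yet x ≠ y.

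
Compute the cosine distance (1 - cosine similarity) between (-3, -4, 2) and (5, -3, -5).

With u = (-3, -4, 2), v = (5, -3, -5):
u·v = (-3)·5 + (-4)·(-3) + 2·(-5) = (-15) + 12 + (-10) = -13.
|u| = √((-3)² + (-4)² + 2²) = √29, |v| = √(5² + (-3)² + (-5)²) = √59, so |u||v| = √(29·59) = √1711.
cos θ = (u·v)/(|u||v|) = -13/√1711 ≈ -0.3143
Cosine distance = 1 - cos θ ≈ 1 - (-0.3143) = 1.3143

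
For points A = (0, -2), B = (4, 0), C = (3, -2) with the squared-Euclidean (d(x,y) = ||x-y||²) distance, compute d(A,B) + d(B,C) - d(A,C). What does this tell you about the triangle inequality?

d(A,B) = 4² + 2² = 20, d(B,C) = 1² + 2² = 5, d(A,C) = 3² + 0² = 9.
d(A,B) + d(B,C) - d(A,C) = 20 + 5 - 9 = 25 - 9 = 16. This is ≥ 0, so the triangle inequality holds for these points.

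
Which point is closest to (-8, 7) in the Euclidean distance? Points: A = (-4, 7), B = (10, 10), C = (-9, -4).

Distances: d(A) = 4, d(B) ≈ 18.2483, d(C) ≈ 11.0454. Nearest: A = (-4, 7) with distance 4.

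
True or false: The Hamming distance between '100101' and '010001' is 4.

Differing positions: 1, 2, 4. Hamming distance = 3, so the claim that d_H = 4 is false.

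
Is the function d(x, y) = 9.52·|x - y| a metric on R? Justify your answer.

Yes. Since |x - y| is a metric on R and 9.52 > 0, the positive scalar multiple 9.52·|x - y| is also a metric: scaling by a positive constant preserves non-negativity, identity (d=0 ⟺ |x-y|=0 ⟺ x=y), symmetry, and the triangle inequality.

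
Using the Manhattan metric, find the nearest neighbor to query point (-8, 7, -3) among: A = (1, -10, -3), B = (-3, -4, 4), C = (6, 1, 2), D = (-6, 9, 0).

Distances: d(A) = 26, d(B) = 23, d(C) = 25, d(D) = 7. Nearest: D = (-6, 9, 0) with distance 7.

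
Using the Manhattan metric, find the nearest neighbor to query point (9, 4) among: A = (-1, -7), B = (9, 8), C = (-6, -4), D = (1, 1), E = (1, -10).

Distances: d(A) = 21, d(B) = 4, d(C) = 23, d(D) = 11, d(E) = 22. Nearest: B = (9, 8) with distance 4.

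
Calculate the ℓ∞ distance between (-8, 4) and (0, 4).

max(|x_i - y_i|) = max(|-8 - 0|, |4 - 4|) = max(8, 0) = 8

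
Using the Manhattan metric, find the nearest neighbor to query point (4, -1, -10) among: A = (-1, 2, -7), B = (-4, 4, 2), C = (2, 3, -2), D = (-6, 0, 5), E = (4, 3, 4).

Distances: d(A) = 11, d(B) = 25, d(C) = 14, d(D) = 26, d(E) = 18. Nearest: A = (-1, 2, -7) with distance 11.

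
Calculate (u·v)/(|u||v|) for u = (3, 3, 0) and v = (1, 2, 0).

With u = (3, 3, 0), v = (1, 2, 0):
u·v = 3·1 + 3·2 + 0·0 = 3 + 6 + 0 = 9.
|u| = √(3² + 3² + 0²) = √18, |v| = √(1² + 2² + 0²) = √5, so |u||v| = √(18·5) = √90.
cos θ = (u·v)/(|u||v|) = 9/√90 ≈ 0.9487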